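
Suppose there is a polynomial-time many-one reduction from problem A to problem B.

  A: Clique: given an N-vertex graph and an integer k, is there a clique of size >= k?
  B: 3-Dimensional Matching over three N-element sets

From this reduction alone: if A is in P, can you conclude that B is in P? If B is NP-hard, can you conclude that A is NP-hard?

A poly-time reduction A <=_p B transfers tractability DOWN (B easy => A easy) and hardness UP (A hard => B hard), not the reverse.
From A in P, the reduction alone does NOT give B in P: any problem in P trivially reduces to SAT, yet SAT is not known to be in P.
From B NP-hard, the reduction alone does NOT give A NP-hard: again, easy problems reduce to hard ones.
(Here in fact A is NP-complete and B is NP-complete.)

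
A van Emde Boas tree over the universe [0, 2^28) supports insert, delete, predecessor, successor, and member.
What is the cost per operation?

vEB recursively partitions [0, 268435456) into sqrt(u) clusters of size sqrt(u). Each operation recurses into either one cluster or the summary, never both: T(u) = T(sqrt(u)) + O(1) => T(u) = O(log log u) = O(log 28). This is worst-case, not just amortized.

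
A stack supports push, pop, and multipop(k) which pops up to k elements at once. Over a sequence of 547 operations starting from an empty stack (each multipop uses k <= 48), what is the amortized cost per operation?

Each element is pushed exactly once and popped at most once (whether by pop or as part of a multipop). So the total number of individual pops over the whole sequence is at most the number of pushes, which is at most 547. Total work <= 2 * 547, hence O(1) amortized per operation.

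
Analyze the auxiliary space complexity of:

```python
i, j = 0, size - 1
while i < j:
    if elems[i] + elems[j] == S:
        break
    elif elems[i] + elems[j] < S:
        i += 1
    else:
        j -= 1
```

Space complexity: O(1).
Only a constant amount of auxiliary storage is used; nothing grows with n.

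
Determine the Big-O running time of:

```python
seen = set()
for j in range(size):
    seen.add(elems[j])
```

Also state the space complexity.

Time complexity: O(n).
Space complexity: O(n).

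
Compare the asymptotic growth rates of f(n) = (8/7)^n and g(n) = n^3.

f(n) = (8/7)^n grows faster: (8/7)^n is exponential with base 8/7 > 1, dominating every polynomial.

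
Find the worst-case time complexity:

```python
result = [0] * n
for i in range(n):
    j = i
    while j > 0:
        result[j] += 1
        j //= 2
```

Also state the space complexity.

Time complexity: O(n log n).
Space complexity: O(n).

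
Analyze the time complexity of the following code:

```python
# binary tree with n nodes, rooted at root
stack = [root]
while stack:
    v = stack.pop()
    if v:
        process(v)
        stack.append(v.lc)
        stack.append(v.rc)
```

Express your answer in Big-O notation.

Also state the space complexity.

Time complexity: O(n).
Space complexity: O(n).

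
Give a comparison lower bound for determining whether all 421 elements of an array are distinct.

In the algebraic decision-tree model, the YES region for element distinctness on 421 elements has 421! connected components (one per ordering). Ben-Or's theorem then gives a lower bound of Omega(log(n!)) = Omega(n log n).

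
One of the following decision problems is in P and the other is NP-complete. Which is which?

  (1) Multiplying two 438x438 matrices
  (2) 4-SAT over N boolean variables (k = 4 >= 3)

(1) is P: the schoolbook algorithm runs in O(n^3).
(2) is NP-complete: 3-SAT is NP-complete (Cook-Levin); k-SAT for k>=3 reduces from 3-SAT.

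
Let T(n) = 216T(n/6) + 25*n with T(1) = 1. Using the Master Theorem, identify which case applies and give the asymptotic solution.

a=216, b=6, f(n)=25*n.
log_6(216) = 3 > 1.
Since f(n) = O(n^1) is polynomially smaller than n^3, Case 1 applies.
T(n) = Theta(n^3).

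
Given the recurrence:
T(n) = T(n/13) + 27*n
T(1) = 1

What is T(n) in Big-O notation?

Geometric series: 27*n*(1 + 1/13 + 1/13^2 + ...) = O(n). T(n) = O(n).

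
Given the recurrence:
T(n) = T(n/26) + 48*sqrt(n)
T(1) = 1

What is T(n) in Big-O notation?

Each level contributes sqrt(n/26^k). Geometric series with ratio 1/sqrt(26) < 1 sums to O(sqrt(n)).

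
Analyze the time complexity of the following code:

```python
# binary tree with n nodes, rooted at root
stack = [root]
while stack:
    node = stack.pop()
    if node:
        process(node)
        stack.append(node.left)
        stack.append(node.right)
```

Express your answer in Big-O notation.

Time complexity: O(n).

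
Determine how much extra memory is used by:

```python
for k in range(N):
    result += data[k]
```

Space complexity: O(1).
Only a constant amount of auxiliary storage is used; nothing grows with n.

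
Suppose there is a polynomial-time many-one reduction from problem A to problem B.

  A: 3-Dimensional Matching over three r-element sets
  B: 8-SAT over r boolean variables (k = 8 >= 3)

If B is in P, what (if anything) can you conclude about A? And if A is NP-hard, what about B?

A poly-time reduction A <=_p B means any A-instance can be transformed to a B-instance in poly time.
If B is in P: compose the reduction with B's poly-time algorithm to solve A in poly time, so A is in P.
If A is NP-hard: every NP problem reduces to A, which reduces to B; composing reductions, every NP problem reduces to B, so B is NP-hard.
(Here in fact A is NP-complete and B is NP-complete.)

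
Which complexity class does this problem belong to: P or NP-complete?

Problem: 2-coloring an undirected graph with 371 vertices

This problem is in P: 2-coloring is bipartiteness testing via BFS, O(V+E).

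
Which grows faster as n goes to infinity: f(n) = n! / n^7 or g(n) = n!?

g(n) = n! grows faster: the ratio n!/(n!/n^7) = n^7 -> infinity.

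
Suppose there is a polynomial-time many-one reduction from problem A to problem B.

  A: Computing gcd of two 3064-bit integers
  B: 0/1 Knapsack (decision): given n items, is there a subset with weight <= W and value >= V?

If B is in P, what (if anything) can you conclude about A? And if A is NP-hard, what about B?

A poly-time reduction A <=_p B means any A-instance can be transformed to a B-instance in poly time.
If B is in P: compose the reduction with B's poly-time algorithm to solve A in poly time, so A is in P.
If A is NP-hard: every NP problem reduces to A, which reduces to B; composing reductions, every NP problem reduces to B, so B is NP-hard.
(Here in fact A is P and B is NP-complete.)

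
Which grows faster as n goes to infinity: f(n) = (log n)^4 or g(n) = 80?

f(n) = (log n)^4 grows faster: any unbounded function dominates a constant.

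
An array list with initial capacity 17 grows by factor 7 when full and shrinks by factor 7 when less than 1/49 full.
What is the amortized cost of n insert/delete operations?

Using potential function Phi = |7*size - capacity|. Resizing costs are offset by potential release. Amortized O(1) per operation.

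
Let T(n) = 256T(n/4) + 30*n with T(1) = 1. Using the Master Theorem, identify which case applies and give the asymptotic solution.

a=256, b=4, f(n)=30*n.
log_4(256) = 4 > 1.
Since f(n) = O(n^1) is polynomially smaller than n^4, Case 1 applies.
T(n) = Theta(n^4).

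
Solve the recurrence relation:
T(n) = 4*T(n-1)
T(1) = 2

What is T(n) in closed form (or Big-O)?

Each step multiplies by 4. T(n) = T(1)*4^(n-1) = 2*4^(n-1).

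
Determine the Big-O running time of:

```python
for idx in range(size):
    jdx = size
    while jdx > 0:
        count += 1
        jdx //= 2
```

Time complexity: O(n log n).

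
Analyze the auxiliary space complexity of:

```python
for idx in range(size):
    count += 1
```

Space complexity: O(1).
Only a constant amount of auxiliary storage is used; nothing grows with n.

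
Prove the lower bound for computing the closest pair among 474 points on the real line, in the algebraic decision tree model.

Reduction from element distinctness: given 474 reals, the closest-pair distance is 0 iff two are equal. Element distinctness has an Omega(n log n) lower bound in the algebraic decision tree model (Ben-Or). Therefore closest pair on a line also requires Omega(n log n). Sorting then a linear scan achieves this.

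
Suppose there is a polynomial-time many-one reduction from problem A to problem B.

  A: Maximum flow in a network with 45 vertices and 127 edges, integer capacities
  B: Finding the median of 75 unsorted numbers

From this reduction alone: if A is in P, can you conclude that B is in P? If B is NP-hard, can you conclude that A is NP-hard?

A poly-time reduction A <=_p B transfers tractability DOWN (B easy => A easy) and hardness UP (A hard => B hard), not the reverse.
From A in P, the reduction alone does NOT give B in P: any problem in P trivially reduces to SAT, yet SAT is not known to be in P.
From B NP-hard, the reduction alone does NOT give A NP-hard: again, easy problems reduce to hard ones.
(Here in fact A is P and B is P.)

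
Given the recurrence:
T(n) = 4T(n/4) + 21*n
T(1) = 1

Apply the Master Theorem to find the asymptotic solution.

a=4, b=4, f(n)=21*n. log_4(4) = 1. Case 2: T(n) = O(n log n).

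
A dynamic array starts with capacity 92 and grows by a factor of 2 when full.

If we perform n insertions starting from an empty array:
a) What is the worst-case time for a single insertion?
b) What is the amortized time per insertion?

(a) Worst-case single insertion: O(n) -- when the array is full at capacity c, the resize copies all c elements, and c can be Theta(n).
(b) Resizes happen at sizes 92, 184, 368, ... Total copy cost for n insertions: 92 + 184 + ... = O(n) (geometric series with ratio 1/2). Amortized cost per insertion: O(n)/n = O(1).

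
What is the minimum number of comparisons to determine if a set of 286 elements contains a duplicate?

Determining if 286 elements are all distinct requires Omega(n log n) comparisons in the comparison model. This follows from the element distinctness lower bound.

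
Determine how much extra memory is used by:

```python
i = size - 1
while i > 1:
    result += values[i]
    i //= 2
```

Space complexity: O(1).
Only a constant amount of auxiliary storage is used; nothing grows with n.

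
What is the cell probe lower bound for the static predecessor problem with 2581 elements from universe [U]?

The Patrascu-Thorup lower bound shows any data structure on n = 2581 elements using O(n * polylog(n)) space requires Omega(log log U) query time. van Emde Boas trees achieve O(log log U) with O(U) space.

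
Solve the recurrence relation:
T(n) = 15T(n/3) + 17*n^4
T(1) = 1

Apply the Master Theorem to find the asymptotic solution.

a=15, b=3, f(n)=17*n^4. log_3(15) = 2.465 < 4. Case 3: T(n) = O(n^4).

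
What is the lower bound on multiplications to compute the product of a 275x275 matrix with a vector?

A 275x275 matrix-vector product has 275 inner products of length 275. Output depends on all 275^2 = 75625 matrix entries. At least 75625 multiplications needed.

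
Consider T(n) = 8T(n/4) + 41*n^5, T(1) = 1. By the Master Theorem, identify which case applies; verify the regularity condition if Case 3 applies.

a=8, b=4, f(n)=41*n^5.
log_4(8) = 1.5 < 5.
f(n) = Omega(n^(1.5+epsilon)) for some epsilon > 0, so Case 3 is the candidate.
Regularity: a*f(n/b) = 8*41*(n/4)^5 = (8/1024)*41*n^5 <= c*f(n) with c = 8/1024 < 1. Satisfied.
Case 3: T(n) = Theta(n^5).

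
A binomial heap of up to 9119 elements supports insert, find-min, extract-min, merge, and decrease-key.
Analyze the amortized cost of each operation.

A binomial heap with n <= 9119 elements has at most floor(log_2 9119) + 1 = 14 trees. Using potential Phi = number of trees: Insert adds one tree, but cascading merges reduce count -- amortized O(1). Find-min reads the cached minimum pointer: O(1). Extract-min creates O(log n) new trees: O(log n). Merge combines tree lists: O(log n). Decrease-key sifts the element up its tree of height <= log n: O(log n).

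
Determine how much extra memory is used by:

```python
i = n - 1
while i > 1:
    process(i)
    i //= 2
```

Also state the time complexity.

Space complexity: O(1).
Only a constant amount of auxiliary storage is used; nothing grows with n.
Time complexity: O(log n).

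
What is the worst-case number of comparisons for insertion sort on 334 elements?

Insertion sort on reverse-sorted input: 1 + 2 + ... + (334-1) = 55611 comparisons.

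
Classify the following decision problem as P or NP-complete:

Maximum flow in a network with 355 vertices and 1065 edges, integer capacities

This problem is in P: Edmonds-Karp / push-relabel run in polynomial time.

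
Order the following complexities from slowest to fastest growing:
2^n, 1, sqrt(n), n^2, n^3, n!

Ordered by growth rate: 1 < sqrt(n) < n^2 < n^3 < 2^n < n!.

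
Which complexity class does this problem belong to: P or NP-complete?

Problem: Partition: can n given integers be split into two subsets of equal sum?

This problem is NP-complete: Subset Sum reduces to it (one of Karp's 21 NP-complete problems).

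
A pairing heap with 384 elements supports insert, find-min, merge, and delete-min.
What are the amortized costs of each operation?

Pairing heaps are self-adjusting heap-ordered trees. Insert and merge link two roots: O(1). Find-min reads the root: O(1). Delete-min removes the root, then pairs children in two passes; amortized cost is O(log 384) = O(log n).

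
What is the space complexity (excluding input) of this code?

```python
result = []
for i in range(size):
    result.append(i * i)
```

Space complexity: O(n).
Auxiliary storage grows linearly with the input size n in the worst case.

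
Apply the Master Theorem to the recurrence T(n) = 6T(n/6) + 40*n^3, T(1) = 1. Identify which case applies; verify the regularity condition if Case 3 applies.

a=6, b=6, f(n)=40*n^3.
log_6(6) = 1 < 3.
f(n) = Omega(n^(1+epsilon)) for some epsilon > 0, so Case 3 is the candidate.
Regularity: a*f(n/b) = 6*40*(n/6)^3 = (6/216)*40*n^3 <= c*f(n) with c = 6/216 < 1. Satisfied.
Case 3: T(n) = Theta(n^3).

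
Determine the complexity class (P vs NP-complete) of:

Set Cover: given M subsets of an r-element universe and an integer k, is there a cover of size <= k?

This problem is NP-complete: one of Karp's 21 NP-complete problems (with k part of the input).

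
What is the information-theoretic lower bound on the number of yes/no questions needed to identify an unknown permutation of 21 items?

There are 21! = 51090942171709440000 permutations. Each yes/no question gives at most 1 bit, so at least ceil(log_2(51090942171709440000)) = 66 questions are needed.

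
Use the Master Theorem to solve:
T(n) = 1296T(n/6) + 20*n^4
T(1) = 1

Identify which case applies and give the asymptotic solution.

a=1296, b=6, f(n)=20*n^4.
log_6(1296) = 4, so n^(log_b(a)) = n^4.
f(n) = Theta(n^4), so Case 2 applies.
T(n) = Theta(n^4 log n).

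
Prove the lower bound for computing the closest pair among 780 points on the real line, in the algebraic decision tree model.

Reduction from element distinctness: given 780 reals, the closest-pair distance is 0 iff two are equal. Element distinctness has an Omega(n log n) lower bound in the algebraic decision tree model (Ben-Or). Therefore closest pair on a line also requires Omega(n log n). Sorting then a linear scan achieves this.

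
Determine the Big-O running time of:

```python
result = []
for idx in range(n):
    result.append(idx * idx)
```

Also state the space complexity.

Time complexity: O(n).
Space complexity: O(n).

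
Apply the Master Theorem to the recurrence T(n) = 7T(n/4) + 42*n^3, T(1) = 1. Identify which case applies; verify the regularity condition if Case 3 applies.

a=7, b=4, f(n)=42*n^3.
log_4(7) = 1.404 < 3.
f(n) = Omega(n^(1.404+epsilon)) for some epsilon > 0, so Case 3 is the candidate.
Regularity: a*f(n/b) = 7*42*(n/4)^3 = (7/64)*42*n^3 <= c*f(n) with c = 7/64 < 1. Satisfied.
Case 3: T(n) = Theta(n^3).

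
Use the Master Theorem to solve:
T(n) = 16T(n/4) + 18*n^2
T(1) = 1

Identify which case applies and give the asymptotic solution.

a=16, b=4, f(n)=18*n^2.
log_4(16) = 2, so n^(log_b(a)) = n^2.
f(n) = Theta(n^2), so Case 2 applies.
T(n) = Theta(n^2 log n).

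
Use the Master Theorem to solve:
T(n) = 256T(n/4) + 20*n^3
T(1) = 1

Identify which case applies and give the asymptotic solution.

a=256, b=4, f(n)=20*n^3.
log_4(256) = 4 > 3.
Since f(n) = O(n^3) is polynomially smaller than n^4, Case 1 applies.
T(n) = Theta(n^4).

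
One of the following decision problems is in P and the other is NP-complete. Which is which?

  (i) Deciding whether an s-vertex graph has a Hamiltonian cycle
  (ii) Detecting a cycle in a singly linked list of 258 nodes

(i) is NP-complete: one of Karp's 21 NP-complete problems.
(ii) is P: Floyd's tortoise-and-hare runs in O(n) time, O(1) space.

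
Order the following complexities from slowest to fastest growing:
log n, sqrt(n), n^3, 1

Ordered by growth rate: 1 < log n < sqrt(n) < n^3.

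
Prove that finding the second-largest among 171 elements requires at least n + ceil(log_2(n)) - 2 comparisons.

Lower bound (adversary): identifying the maximum requires 171-1 comparisons (each eliminates one candidate). Assign weight 1 to each element; on each comparison the adversary lets the heavier side win and gives it the loser's weight. The max ends with weight 171, but each comparison it wins at most doubles its weight, so the max must win >= ceil(log_2(171)) = 8 comparisons. The second-largest is one of those 8 direct losers to the max, and identifying which one is largest needs >= 8-1 further comparisons. Total >= 171-1 + 8-1 = 177.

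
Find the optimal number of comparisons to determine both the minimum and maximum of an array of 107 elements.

Naive approach: 212 comparisons (106 for max + 106 for min).
Optimal: Compare elements in pairs first (floor(n/2) = 53 comparisons), then find max among winners and min among losers (53 comparisons each).
Total: ceil(3n/2) - 2 = 159 comparisons. An adversary argument shows this is also a lower bound.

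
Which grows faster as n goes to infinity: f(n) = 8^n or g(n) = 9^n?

g(n) = 9^n grows faster: (9/8)^n -> infinity since 9/8 > 1.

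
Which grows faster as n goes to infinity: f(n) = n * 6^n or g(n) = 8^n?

g(n) = 8^n grows faster: 8^n / (n 6^n) = (8/6)^n / n -> infinity since 8/6 > 1.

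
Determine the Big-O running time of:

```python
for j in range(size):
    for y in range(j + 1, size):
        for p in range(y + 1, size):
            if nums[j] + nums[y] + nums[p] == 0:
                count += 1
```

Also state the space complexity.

Time complexity: O(n^3).
Space complexity: O(1).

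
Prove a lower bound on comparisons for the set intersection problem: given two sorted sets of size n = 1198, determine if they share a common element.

For two sorted arrays of size n = 1198, any correct algorithm must examine Omega(n) elements. If fewer are examined, an adversary places a common element in an unexamined gap. A merge-based scan achieves O(n), so the bound is tight.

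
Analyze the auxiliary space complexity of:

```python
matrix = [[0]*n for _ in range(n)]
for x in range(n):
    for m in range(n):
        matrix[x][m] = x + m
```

Space complexity: O(n^2).
A 2D structure of size n x n is allocated.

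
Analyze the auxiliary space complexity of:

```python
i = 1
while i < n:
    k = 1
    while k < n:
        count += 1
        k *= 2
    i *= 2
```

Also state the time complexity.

Space complexity: O(1).
Only a constant amount of auxiliary storage is used; nothing grows with n.
Time complexity: O(log^2 n).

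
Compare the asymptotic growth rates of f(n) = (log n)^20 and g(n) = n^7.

g(n) = n^7 grows faster: any positive polynomial dominates any polylog.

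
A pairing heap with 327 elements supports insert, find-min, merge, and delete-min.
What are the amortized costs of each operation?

Pairing heaps are self-adjusting heap-ordered trees. Insert and merge link two roots: O(1). Find-min reads the root: O(1). Delete-min removes the root, then pairs children in two passes; amortized cost is O(log 327) = O(log n).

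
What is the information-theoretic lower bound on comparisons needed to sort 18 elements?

There are 18! = 6402373705728000 possible orderings. Each comparison gives 1 bit. We need at least ceil(log_2(6402373705728000)) = 53 comparisons.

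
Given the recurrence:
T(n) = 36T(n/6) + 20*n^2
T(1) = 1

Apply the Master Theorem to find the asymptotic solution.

a=36, b=6, f(n)=20*n^2. log_6(36) = 2. Case 2: T(n) = O(n^2 log n).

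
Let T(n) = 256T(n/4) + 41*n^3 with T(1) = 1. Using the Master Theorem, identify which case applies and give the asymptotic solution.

a=256, b=4, f(n)=41*n^3.
log_4(256) = 4 > 3.
Since f(n) = O(n^3) is polynomially smaller than n^4, Case 1 applies.
T(n) = Theta(n^4).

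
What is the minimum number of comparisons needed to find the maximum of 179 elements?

Finding the maximum requires 178 comparisons. Each comparison eliminates exactly one candidate. With 179 candidates, we need 178 eliminations.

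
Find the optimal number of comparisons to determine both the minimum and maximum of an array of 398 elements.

Naive approach: 794 comparisons (397 for max + 397 for min).
Optimal: Compare elements in pairs first (floor(n/2) = 199 comparisons), then find max among winners and min among losers (198 comparisons each).
Total: ceil(3n/2) - 2 = 595 comparisons. An adversary argument shows this is also a lower bound.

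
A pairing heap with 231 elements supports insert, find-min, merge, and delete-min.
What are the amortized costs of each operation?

Pairing heaps are self-adjusting heap-ordered trees. Insert and merge link two roots: O(1). Find-min reads the root: O(1). Delete-min removes the root, then pairs children in two passes; amortized cost is O(log 231) = O(log n).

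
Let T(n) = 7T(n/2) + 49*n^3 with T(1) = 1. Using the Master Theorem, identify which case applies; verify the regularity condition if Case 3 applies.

a=7, b=2, f(n)=49*n^3.
log_2(7) = 2.807 < 3.
f(n) = Omega(n^(2.807+epsilon)) for some epsilon > 0, so Case 3 is the candidate.
Regularity: a*f(n/b) = 7*49*(n/2)^3 = (7/8)*49*n^3 <= c*f(n) with c = 7/8 < 1. Satisfied.
Case 3: T(n) = Theta(n^3).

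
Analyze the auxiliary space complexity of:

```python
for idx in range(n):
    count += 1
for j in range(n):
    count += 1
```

Space complexity: O(1).
Only a constant amount of auxiliary storage is used; nothing grows with n.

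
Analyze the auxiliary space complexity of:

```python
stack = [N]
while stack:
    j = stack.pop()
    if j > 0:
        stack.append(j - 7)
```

Space complexity: O(1).
Only a constant amount of auxiliary storage is used; nothing grows with n.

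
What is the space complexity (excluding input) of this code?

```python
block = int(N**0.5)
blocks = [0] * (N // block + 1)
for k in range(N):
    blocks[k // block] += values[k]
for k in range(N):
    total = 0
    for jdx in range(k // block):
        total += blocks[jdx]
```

Space complexity: O(sqrt(n)).
Storage scales with sqrt(n).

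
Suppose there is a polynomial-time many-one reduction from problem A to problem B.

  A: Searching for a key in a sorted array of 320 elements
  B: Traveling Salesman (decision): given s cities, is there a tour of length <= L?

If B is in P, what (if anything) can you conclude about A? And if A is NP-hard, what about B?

A poly-time reduction A <=_p B means any A-instance can be transformed to a B-instance in poly time.
If B is in P: compose the reduction with B's poly-time algorithm to solve A in poly time, so A is in P.
If A is NP-hard: every NP problem reduces to A, which reduces to B; composing reductions, every NP problem reduces to B, so B is NP-hard.
(Here in fact A is P and B is NP-complete.)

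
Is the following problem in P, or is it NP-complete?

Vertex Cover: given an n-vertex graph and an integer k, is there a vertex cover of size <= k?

This problem is NP-complete: one of Karp's 21 NP-complete problems (with k part of the input; for any fixed constant k it is in P).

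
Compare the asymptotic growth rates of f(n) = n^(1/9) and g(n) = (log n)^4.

f(n) = n^(1/9) grows faster: any positive power of n dominates any polylog.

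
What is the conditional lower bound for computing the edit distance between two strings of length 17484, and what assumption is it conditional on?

Under SETH (the Strong Exponential Time Hypothesis), edit distance on length-17484 strings cannot be computed in O(n^(2-epsilon)) time for any epsilon > 0 (Backurs-Indyk). The reduction is from CNF-SAT via the orthogonal vectors problem.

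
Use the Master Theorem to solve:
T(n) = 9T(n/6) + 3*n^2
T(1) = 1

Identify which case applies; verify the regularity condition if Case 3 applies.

a=9, b=6, f(n)=3*n^2.
log_6(9) = 1.226 < 2.
f(n) = Omega(n^(1.226+epsilon)) for some epsilon > 0, so Case 3 is the candidate.
Regularity: a*f(n/b) = 9*3*(n/6)^2 = (9/36)*3*n^2 <= c*f(n) with c = 9/36 < 1. Satisfied.
Case 3: T(n) = Theta(n^2).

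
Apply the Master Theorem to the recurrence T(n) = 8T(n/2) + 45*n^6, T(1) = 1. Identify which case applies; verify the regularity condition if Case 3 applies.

a=8, b=2, f(n)=45*n^6.
log_2(8) = 3 < 6.
f(n) = Omega(n^(3+epsilon)) for some epsilon > 0, so Case 3 is the candidate.
Regularity: a*f(n/b) = 8*45*(n/2)^6 = (8/64)*45*n^6 <= c*f(n) with c = 8/64 < 1. Satisfied.
Case 3: T(n) = Theta(n^6).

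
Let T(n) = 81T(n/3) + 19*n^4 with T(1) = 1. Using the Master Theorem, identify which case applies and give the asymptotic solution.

a=81, b=3, f(n)=19*n^4.
log_3(81) = 4, so n^(log_b(a)) = n^4.
f(n) = Theta(n^4), so Case 2 applies.
T(n) = Theta(n^4 log n).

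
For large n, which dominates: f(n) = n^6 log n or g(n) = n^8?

g(n) = n^8 grows faster: n^8 / (n^6 log n) = n^2/log n -> infinity.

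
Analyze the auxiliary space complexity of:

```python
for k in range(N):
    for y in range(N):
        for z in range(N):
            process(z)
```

Space complexity: O(1).
Only a constant amount of auxiliary storage is used; nothing grows with n.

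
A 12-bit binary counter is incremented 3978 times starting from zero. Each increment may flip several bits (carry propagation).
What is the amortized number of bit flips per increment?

Bit i flips on every 2^i-th increment, so over 3978 increments bit i flips floor(3978/2^i) times. Summing over i: total flips < 2 * 3978. Amortized: < 2 = O(1) per increment.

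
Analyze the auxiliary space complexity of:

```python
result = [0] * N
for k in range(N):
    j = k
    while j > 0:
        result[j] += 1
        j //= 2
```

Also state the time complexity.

Space complexity: O(n).
Auxiliary storage grows linearly with the input size n in the worst case.
Time complexity: O(n log n).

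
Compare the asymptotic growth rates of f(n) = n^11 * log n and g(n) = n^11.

f(n) = n^11 * log n grows faster: extra log n factor -> infinity.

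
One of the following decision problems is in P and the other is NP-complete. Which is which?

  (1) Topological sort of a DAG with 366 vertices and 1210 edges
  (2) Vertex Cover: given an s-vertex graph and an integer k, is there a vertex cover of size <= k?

(1) is P: DFS-based topological sort runs in O(V+E).
(2) is NP-complete: one of Karp's 21 NP-complete problems (with k part of the input; for any fixed constant k it is in P).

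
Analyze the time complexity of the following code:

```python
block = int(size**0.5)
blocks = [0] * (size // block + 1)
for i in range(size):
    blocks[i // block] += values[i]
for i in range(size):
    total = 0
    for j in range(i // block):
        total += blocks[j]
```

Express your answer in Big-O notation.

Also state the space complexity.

Time complexity: O(n * sqrt(n)).
Space complexity: O(sqrt(n)).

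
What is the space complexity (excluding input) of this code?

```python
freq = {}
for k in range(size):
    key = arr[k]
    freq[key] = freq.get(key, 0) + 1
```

Space complexity: O(n).
Auxiliary storage grows linearly with the input size n in the worst case.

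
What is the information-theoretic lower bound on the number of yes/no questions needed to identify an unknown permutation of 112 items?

There are 112! = 197450685722107402353682037275992488341277868034975337796656295094902858969771811440894224355027779366597957338237853638272334919686385621811850780464277094400000000000000000000000000 permutations. Each yes/no question gives at most 1 bit, so at least ceil(log_2(197450685722107402353682037275992488341277868034975337796656295094902858969771811440894224355027779366597957338237853638272334919686385621811850780464277094400000000000000000000000000)) = 606 questions are needed.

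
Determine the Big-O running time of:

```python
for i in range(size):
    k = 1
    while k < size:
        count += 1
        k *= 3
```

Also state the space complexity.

Time complexity: O(n log n).
Space complexity: O(1).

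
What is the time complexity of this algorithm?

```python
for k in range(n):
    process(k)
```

Time complexity: O(n).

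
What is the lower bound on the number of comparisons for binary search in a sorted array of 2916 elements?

With 2916 possible positions, we need at least ceil(log_2(2916)) = 12 comparisons. Each comparison splits the remaining candidates by at most half.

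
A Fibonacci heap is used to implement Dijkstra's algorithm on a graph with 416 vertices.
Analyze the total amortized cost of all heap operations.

Dijkstra performs 416 insert, 416 extract-min, and at most E decrease-key operations. With Fibonacci heap: insert O(1) amortized, extract-min O(log n) amortized, decrease-key O(1) amortized. Total with n = 416: O(n * 1 + n * log n + E * 1) = O(n log n + E).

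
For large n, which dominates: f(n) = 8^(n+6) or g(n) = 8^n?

f(n) = 8^(n+6) and g(n) = 8^n are Theta of each other: 8^(n+6) = 8^6 * 8^n = Theta(8^n).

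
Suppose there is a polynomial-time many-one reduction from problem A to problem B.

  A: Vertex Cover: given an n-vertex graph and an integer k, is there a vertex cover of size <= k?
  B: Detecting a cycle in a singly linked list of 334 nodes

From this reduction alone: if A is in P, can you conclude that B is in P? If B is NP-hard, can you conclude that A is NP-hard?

A poly-time reduction A <=_p B transfers tractability DOWN (B easy => A easy) and hardness UP (A hard => B hard), not the reverse.
From A in P, the reduction alone does NOT give B in P: any problem in P trivially reduces to SAT, yet SAT is not known to be in P.
From B NP-hard, the reduction alone does NOT give A NP-hard: again, easy problems reduce to hard ones.
(Here in fact A is NP-complete and B is in P, so no such reduction is known -- its existence would imply P = NP; the analysis concerns only what the assumed reduction would or would not let you conclude.)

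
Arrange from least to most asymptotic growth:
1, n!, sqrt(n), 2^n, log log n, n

Ordered by growth rate: 1 < log log n < sqrt(n) < n < 2^n < n!.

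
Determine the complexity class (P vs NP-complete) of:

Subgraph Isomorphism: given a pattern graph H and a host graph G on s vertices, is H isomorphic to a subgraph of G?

This problem is NP-complete: generalizes Clique and Hamiltonian Path (pattern size is part of the input).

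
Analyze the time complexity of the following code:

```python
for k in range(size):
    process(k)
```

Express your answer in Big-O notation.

Time complexity: O(n).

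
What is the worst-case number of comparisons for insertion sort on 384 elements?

Insertion sort on reverse-sorted input: 1 + 2 + ... + (384-1) = 73536 comparisons.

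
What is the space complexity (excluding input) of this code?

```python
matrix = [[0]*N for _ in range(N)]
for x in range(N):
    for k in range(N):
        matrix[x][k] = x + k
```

Space complexity: O(n^2).
A 2D structure of size n x n is allocated.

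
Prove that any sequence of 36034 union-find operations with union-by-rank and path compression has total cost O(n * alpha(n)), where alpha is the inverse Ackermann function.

Using Tarjan's analysis with rank-based potential function. Union-by-rank keeps tree height O(log n). Path compression flattens paths during find. For n = 36034 operations, total cost is O(n * alpha(n)), effectively O(n) since alpha grows incredibly slowly.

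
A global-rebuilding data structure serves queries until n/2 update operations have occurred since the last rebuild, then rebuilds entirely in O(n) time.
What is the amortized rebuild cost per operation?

The O(n) rebuild is triggered by n/2 operations, so each contributes O(n)/(n/2) = O(2) = O(1) to the rebuild cost.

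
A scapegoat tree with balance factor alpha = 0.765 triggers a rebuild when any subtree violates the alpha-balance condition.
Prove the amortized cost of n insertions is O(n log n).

Define potential Phi = c * sum of |size(left(v)) - size(right(v))| over all nodes. An insertion at depth d costs O(d) = O(log n) and increases Phi by O(log n). When a rebuild of subtree of size s occurs, it costs O(s) but reduces Phi by Omega(s). With alpha = 0.765, between rebuilds Omega(s) insertions must occur. Amortized cost per insertion: O(log n).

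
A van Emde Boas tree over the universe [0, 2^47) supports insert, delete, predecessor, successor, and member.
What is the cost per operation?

vEB recursively partitions [0, 140737488355328) into sqrt(u) clusters of size sqrt(u). Each operation recurses into either one cluster or the summary, never both: T(u) = T(sqrt(u)) + O(1) => T(u) = O(log log u) = O(log 47). This is worst-case, not just amortized.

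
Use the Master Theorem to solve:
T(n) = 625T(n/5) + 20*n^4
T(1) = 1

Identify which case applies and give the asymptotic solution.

a=625, b=5, f(n)=20*n^4.
log_5(625) = 4, so n^(log_b(a)) = n^4.
f(n) = Theta(n^4), so Case 2 applies.
T(n) = Theta(n^4 log n).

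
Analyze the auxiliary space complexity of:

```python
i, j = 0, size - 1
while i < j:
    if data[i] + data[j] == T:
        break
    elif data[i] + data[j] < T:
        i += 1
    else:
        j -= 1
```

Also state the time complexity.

Space complexity: O(1).
Only a constant amount of auxiliary storage is used; nothing grows with n.
Time complexity: O(n).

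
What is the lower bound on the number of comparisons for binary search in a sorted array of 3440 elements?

With 3440 possible positions, we need at least ceil(log_2(3440)) = 12 comparisons. Each comparison splits the remaining candidates by at most half.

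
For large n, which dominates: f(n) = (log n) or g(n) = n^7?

g(n) = n^7 grows faster: any positive polynomial dominates any polylog.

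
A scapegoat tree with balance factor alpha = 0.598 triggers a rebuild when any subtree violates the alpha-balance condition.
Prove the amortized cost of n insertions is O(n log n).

Define potential Phi = c * sum of |size(left(v)) - size(right(v))| over all nodes. An insertion at depth d costs O(d) = O(log n) and increases Phi by O(log n). When a rebuild of subtree of size s occurs, it costs O(s) but reduces Phi by Omega(s). With alpha = 0.598, between rebuilds Omega(s) insertions must occur. Amortized cost per insertion: O(log n).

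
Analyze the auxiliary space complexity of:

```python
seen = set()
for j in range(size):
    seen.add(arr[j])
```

Space complexity: O(n).
Auxiliary storage grows linearly with the input size n in the worst case.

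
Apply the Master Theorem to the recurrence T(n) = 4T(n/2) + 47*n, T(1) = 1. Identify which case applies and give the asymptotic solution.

a=4, b=2, f(n)=47*n.
log_2(4) = 2 > 1.
Since f(n) = O(n^1) is polynomially smaller than n^2, Case 1 applies.
T(n) = Theta(n^2).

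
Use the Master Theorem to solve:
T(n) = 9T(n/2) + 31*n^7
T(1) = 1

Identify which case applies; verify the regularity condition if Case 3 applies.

a=9, b=2, f(n)=31*n^7.
log_2(9) = 3.17 < 7.
f(n) = Omega(n^(3.17+epsilon)) for some epsilon > 0, so Case 3 is the candidate.
Regularity: a*f(n/b) = 9*31*(n/2)^7 = (9/128)*31*n^7 <= c*f(n) with c = 9/128 < 1. Satisfied.
Case 3: T(n) = Theta(n^7).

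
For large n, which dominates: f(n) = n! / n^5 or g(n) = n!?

g(n) = n! grows faster: the ratio n!/(n!/n^5) = n^5 -> infinity.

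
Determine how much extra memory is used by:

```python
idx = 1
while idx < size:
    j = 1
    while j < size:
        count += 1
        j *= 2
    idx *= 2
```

Space complexity: O(1).
Only a constant amount of auxiliary storage is used; nothing grows with n.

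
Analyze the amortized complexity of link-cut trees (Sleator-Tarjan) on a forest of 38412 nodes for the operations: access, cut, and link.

Link-cut trees represent the forest using splay trees over preferred paths. With potential Phi = sum over nodes of log(size of virtual subtree), each access on 38412 nodes is O(log 38412) = O(log n) amortized by the splay-tree access lemma. Cut and link are O(1) plus one access.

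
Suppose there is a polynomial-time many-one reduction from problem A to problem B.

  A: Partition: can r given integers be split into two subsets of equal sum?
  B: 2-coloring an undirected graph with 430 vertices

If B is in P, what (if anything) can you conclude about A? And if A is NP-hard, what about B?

A poly-time reduction A <=_p B means any A-instance can be transformed to a B-instance in poly time.
If B is in P: compose the reduction with B's poly-time algorithm to solve A in poly time, so A is in P.
If A is NP-hard: every NP problem reduces to A, which reduces to B; composing reductions, every NP problem reduces to B, so B is NP-hard.
(Here in fact A is NP-complete and B is in P, so no such reduction is known -- its existence would imply P = NP; the analysis concerns only what the assumed reduction would or would not let you conclude.)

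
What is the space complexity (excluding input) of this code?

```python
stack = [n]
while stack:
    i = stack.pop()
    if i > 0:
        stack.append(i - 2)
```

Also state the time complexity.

Space complexity: O(1).
Only a constant amount of auxiliary storage is used; nothing grows with n.
Time complexity: O(n).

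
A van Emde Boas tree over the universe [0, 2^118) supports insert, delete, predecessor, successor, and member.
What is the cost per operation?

vEB recursively partitions [0, 332306998946228968225951765070086144) into sqrt(u) clusters of size sqrt(u). Each operation recurses into either one cluster or the summary, never both: T(u) = T(sqrt(u)) + O(1) => T(u) = O(log log u) = O(log 118). This is worst-case, not just amortized.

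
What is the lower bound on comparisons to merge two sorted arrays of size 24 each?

To merge two sorted arrays of size 24, we need at least 47 comparisons in the worst case. An adversary can force every element to be compared.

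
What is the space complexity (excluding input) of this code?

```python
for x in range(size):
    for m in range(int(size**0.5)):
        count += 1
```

Space complexity: O(1).
Only a constant amount of auxiliary storage is used; nothing grows with n.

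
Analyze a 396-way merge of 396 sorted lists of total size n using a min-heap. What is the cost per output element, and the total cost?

Maintain a min-heap of size 396 holding the current head of each list. Each output step does one extract-min (O(log 396)) and one insert of that list's next element (O(log 396)). Each of the n elements passes through the heap exactly once, so the total cost is O(n log 396), i.e. O(log 396) per output element.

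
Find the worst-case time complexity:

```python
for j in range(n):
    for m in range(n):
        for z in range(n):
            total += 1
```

Time complexity: O(n^3).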